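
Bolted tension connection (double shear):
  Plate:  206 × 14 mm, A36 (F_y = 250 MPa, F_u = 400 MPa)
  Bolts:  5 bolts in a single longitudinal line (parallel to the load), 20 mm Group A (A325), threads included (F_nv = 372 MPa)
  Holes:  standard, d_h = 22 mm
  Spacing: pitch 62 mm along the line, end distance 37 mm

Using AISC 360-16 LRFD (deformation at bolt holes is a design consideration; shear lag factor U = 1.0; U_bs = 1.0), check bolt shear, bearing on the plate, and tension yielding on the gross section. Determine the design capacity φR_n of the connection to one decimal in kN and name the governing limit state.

648.9 kN (gross-section yield governs)

Bolt shear: A_b = π(20)²/4 = 314.16 mm². φR_n = 0.75 × 372 × 314.16 × 5 × 2 = 876.5 kN.
Bearing (14 mm plate, F_u = 400 MPa): end bolts L_c = 37 − 22/2 = 26, R_n = min(1.2×26×14×400, 2.4×20×14×400) = 174.72 kN/bolt; interior L_c = 62 − 22 = 40, R_n = 268.8 kN/bolt. φR_n = 0.75 × (1×174.72 + 4×268.8) = 937.4 kN.
Tension yield (gross): A_g = 206×14 = 2884 mm². φR_n = 0.90 × 250 × 2884 = 648.9 kN.
Governing: min(876.5, 937.4, 648.9) = 648.9 kN → gross-section yield.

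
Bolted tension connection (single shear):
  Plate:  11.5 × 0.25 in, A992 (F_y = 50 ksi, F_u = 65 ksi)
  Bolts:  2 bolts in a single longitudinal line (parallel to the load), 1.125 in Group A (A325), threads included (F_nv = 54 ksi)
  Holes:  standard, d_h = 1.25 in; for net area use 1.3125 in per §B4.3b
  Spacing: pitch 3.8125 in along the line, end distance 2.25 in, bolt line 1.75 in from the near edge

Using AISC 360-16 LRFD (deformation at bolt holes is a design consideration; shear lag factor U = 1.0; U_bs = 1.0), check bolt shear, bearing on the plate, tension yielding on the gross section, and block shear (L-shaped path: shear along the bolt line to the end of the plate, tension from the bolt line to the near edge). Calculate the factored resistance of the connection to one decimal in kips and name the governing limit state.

Bolt shear: A_b = π(1.125)²/4 = 0.99402 in². φR_n = 0.75 × 54 × 0.99402 × 2 × 1 = 80.5 kips.
Bearing (0.25 in plate, F_u = 65 ksi): end bolts L_c = 2.25 − 1.25/2 = 1.625, R_n = min(1.2×1.625×0.25×65, 2.4×1.125×0.25×65) = 31.688 kips/bolt; interior L_c = 3.8125 − 1.25 = 2.5625, R_n = 43.875 kips/bolt. φR_n = 0.75 × (1×31.688 + 1×43.875) = 56.7 kips.
Tension yield (gross): A_g = 11.5×0.25 = 2.875 in². φR_n = 0.90 × 50 × 2.875 = 129.4 kips.
Block shear: shear path 1×[2.25+1×3.8125] = 1×6.0625 in, A_gv = 1.5156, A_nv = 1×(6.0625 − 1.5×1.3125)×0.25 = 1.0234 in²; tension to near edge: (1.75 − 0.5×1.3125)×0.25 = 0.27344 in². R_n = min(0.6×65×1.0234, 0.6×50×1.5156) + 1.0×65×0.27344 = min(39.913, 45.468) + 17.774 = 57.687 kips. φR_n = 0.75 × 57.687 = 43.3 kips.
Governing: min(80.5, 56.7, 129.4, 43.3) = 43.3 kips → block shear.

43.3 kips (block shear governs)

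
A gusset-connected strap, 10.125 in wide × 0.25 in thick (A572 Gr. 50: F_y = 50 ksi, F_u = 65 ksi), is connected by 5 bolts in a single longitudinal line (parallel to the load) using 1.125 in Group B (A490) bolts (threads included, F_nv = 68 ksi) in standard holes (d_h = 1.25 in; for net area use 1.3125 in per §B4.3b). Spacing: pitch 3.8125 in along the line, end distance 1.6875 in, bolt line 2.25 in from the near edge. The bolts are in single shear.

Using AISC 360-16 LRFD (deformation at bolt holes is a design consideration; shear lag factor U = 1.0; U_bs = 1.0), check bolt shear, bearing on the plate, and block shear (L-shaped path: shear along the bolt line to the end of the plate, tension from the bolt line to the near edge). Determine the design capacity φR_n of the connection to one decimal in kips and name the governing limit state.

100.1 kips (block shear governs)

Bolt shear: A_b = π(1.125)²/4 = 0.99402 in². φR_n = 0.75 × 68 × 0.99402 × 5 × 1 = 253.5 kips.
Bearing (0.25 in plate, F_u = 65 ksi): end bolts L_c = 1.6875 − 1.25/2 = 1.0625, R_n = min(1.2×1.0625×0.25×65, 2.4×1.125×0.25×65) = 20.719 kips/bolt; interior L_c = 3.8125 − 1.25 = 2.5625, R_n = 43.875 kips/bolt. φR_n = 0.75 × (1×20.719 + 4×43.875) = 147.2 kips.
Block shear: shear path 1×[1.6875+4×3.8125] = 1×16.9375 in, A_gv = 4.2344, A_nv = 1×(16.9375 − 4.5×1.3125)×0.25 = 2.7578 in²; tension to near edge: (2.25 − 0.5×1.3125)×0.25 = 0.39844 in². R_n = min(0.6×65×2.7578, 0.6×50×4.2344) + 1.0×65×0.39844 = min(107.55, 127.03) + 25.899 = 133.45 kips. φR_n = 0.75 × 133.45 = 100.1 kips.
Governing: min(253.5, 147.2, 100.1) = 100.1 kips → block shear.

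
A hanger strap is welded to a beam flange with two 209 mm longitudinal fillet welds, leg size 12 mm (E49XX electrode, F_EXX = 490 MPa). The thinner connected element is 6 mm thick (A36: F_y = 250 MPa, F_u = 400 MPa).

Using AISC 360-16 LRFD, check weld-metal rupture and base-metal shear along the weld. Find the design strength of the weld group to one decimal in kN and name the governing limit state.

376.2 kN (base-metal shear governs)

Weld metal: throat = 0.707×12 = 8.484 mm, L = 2×209 = 418 mm. φR_n = 0.75 × 0.6 × 490 × 8.484 × 418 = 782.0 kN.
Base metal shear (6 mm plate): yield φR_n = 1.0×0.6×250×6×418 = 376.2 kN; rupture φR_n = 0.75×0.6×400×6×418 = 451.4 kN; take 376.2 kN (yield).
Governing: min(782.0, 376.2) = 376.2 kN → base-metal shear.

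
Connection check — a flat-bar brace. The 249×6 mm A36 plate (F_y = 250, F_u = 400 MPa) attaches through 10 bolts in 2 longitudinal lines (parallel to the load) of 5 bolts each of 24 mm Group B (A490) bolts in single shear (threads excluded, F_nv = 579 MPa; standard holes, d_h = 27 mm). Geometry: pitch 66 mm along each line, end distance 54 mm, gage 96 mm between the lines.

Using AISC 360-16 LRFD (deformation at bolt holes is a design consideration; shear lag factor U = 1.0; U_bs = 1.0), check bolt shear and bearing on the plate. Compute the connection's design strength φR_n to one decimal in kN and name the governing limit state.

848.9 kN (bearing governs)

Bolt shear: A_b = π(24)²/4 = 452.39 mm². φR_n = 0.75 × 579 × 452.39 × 10 × 1 = 1964.5 kN.
Bearing (6 mm plate, F_u = 400 MPa): end bolts L_c = 54 − 27/2 = 40.5, R_n = min(1.2×40.5×6×400, 2.4×24×6×400) = 116.64 kN/bolt; interior L_c = 66 − 27 = 39, R_n = 112.32 kN/bolt. φR_n = 0.75 × (2×116.64 + 8×112.32) = 848.9 kN.
Governing: min(1964.5, 848.9) = 848.9 kN → bearing.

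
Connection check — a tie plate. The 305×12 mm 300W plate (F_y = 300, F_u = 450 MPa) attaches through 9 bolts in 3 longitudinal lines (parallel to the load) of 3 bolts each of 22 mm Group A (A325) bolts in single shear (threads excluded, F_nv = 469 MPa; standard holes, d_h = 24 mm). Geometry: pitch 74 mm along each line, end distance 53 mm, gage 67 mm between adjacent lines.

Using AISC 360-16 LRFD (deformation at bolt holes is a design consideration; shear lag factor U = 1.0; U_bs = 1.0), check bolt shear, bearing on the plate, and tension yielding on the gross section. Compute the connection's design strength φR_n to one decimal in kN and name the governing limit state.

Bolt shear: A_b = π(22)²/4 = 380.13 mm². φR_n = 0.75 × 469 × 380.13 × 9 × 1 = 1203.4 kN.
Bearing (12 mm plate, F_u = 450 MPa): end bolts L_c = 53 − 24/2 = 41, R_n = min(1.2×41×12×450, 2.4×22×12×450) = 265.68 kN/bolt; interior L_c = 74 − 24 = 50, R_n = 285.12 kN/bolt. φR_n = 0.75 × (3×265.68 + 6×285.12) = 1880.8 kN.
Tension yield (gross): A_g = 305×12 = 3660 mm². φR_n = 0.90 × 300 × 3660 = 988.2 kN.
Governing: min(1203.4, 1880.8, 988.2) = 988.2 kN → gross-section yield.

988.2 kN (gross-section yield governs)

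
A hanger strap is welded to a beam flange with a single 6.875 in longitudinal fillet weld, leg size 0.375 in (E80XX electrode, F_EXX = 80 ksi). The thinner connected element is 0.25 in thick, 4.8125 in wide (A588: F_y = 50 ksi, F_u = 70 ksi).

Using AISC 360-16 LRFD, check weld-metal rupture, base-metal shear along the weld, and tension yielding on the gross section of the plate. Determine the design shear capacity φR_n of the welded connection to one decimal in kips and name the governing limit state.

51.6 kips (base-metal shear governs)

Weld metal: throat = 0.707×0.375 = 0.26513 in, L = 6.875 in. φR_n = 0.75 × 0.6 × 80 × 0.26513 × 6.875 = 65.6 kips.
Base metal shear (0.25 in plate): yield φR_n = 1.0×0.6×50×0.25×6.875 = 51.6 kips; rupture φR_n = 0.75×0.6×70×0.25×6.875 = 54.1 kips; take 51.6 kips (yield).
Tension yield (gross): A_g = 4.8125×0.25 = 1.2031 in². φR_n = 0.90 × 50 × 1.2031 = 54.1 kips.
Governing: min(65.6, 51.6, 54.1) = 51.6 kips → base-metal shear.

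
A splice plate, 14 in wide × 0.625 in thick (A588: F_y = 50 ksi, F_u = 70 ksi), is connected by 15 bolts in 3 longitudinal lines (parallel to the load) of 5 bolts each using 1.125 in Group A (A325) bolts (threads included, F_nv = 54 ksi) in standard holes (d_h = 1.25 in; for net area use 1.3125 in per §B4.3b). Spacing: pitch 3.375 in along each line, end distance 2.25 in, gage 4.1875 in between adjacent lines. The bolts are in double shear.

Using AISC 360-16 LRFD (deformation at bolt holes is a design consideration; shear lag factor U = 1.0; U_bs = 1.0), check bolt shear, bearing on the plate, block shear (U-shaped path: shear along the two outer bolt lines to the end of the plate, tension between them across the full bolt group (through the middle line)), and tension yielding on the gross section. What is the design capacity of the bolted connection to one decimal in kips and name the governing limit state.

393.8 kips (gross-section yield governs)

Bolt shear: A_b = π(1.125)²/4 = 0.99402 in². φR_n = 0.75 × 54 × 0.99402 × 15 × 2 = 1207.7 kips.
Bearing (0.625 in plate, F_u = 70 ksi): end bolts L_c = 2.25 − 1.25/2 = 1.625, R_n = min(1.2×1.625×0.625×70, 2.4×1.125×0.625×70) = 85.313 kips/bolt; interior L_c = 3.375 − 1.25 = 2.125, R_n = 111.56 kips/bolt. φR_n = 0.75 × (3×85.313 + 12×111.56) = 1196.0 kips.
Block shear: shear path 2×[2.25+4×3.375] = 2×15.75 in, A_gv = 19.688, A_nv = 2×(15.75 − 4.5×1.3125)×0.625 = 12.305 in²; tension across gage: (8.375 − 2×1.3125)×0.625 = 3.5938 in². R_n = min(0.6×70×12.305, 0.6×50×19.688) + 1.0×70×3.5938 = min(516.81, 590.64) + 251.57 = 768.38 kips. φR_n = 0.75 × 768.38 = 576.3 kips.
Tension yield (gross): A_g = 14×0.625 = 8.75 in². φR_n = 0.90 × 50 × 8.75 = 393.8 kips.
Governing: min(1207.7, 1196.0, 576.3, 393.8) = 393.8 kips → gross-section yield.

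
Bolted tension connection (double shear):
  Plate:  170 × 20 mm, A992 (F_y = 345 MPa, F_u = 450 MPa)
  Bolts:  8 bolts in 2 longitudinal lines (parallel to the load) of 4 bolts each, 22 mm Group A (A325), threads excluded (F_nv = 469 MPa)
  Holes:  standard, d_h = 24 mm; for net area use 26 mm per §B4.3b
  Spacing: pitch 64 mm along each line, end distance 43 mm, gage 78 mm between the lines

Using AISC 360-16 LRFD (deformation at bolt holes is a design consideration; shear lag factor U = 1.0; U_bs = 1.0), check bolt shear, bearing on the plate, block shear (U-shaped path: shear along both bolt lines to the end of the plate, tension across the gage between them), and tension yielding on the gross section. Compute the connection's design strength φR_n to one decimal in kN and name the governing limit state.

Bolt shear: A_b = π(22)²/4 = 380.13 mm². φR_n = 0.75 × 469 × 380.13 × 8 × 2 = 2139.4 kN.
Bearing (20 mm plate, F_u = 450 MPa): end bolts L_c = 43 − 24/2 = 31, R_n = min(1.2×31×20×450, 2.4×22×20×450) = 334.8 kN/bolt; interior L_c = 64 − 24 = 40, R_n = 432 kN/bolt. φR_n = 0.75 × (2×334.8 + 6×432) = 2446.2 kN.
Block shear: shear path 2×[43+3×64] = 2×235 mm, A_gv = 9400, A_nv = 2×(235 − 3.5×26)×20 = 5760 mm²; tension across gage: (78 − 1×26)×20 = 1040 mm². R_n = min(0.6×450×5760, 0.6×345×9400) + 1.0×450×1040 = min(1555.2, 1945.8) + 468 = 2023.2 kN. φR_n = 0.75 × 2023.2 = 1517.4 kN.
Tension yield (gross): A_g = 170×20 = 3400 mm². φR_n = 0.90 × 345 × 3400 = 1055.7 kN.
Governing: min(2139.4, 2446.2, 1517.4, 1055.7) = 1055.7 kN → gross-section yield.

1055.7 kN (gross-section yield governs)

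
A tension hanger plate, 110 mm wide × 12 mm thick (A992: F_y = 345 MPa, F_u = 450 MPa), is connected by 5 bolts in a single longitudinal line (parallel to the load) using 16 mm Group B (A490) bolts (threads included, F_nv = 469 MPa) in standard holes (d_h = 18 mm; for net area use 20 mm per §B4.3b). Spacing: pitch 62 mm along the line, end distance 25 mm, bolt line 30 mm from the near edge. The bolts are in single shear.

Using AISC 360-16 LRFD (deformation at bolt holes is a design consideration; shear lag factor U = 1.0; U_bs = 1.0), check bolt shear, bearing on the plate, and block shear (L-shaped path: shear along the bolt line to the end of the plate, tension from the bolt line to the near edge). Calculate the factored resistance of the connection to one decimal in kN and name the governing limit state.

Bolt shear: A_b = π(16)²/4 = 201.06 mm². φR_n = 0.75 × 469 × 201.06 × 5 × 1 = 353.6 kN.
Bearing (12 mm plate, F_u = 450 MPa): end bolts L_c = 25 − 18/2 = 16, R_n = min(1.2×16×12×450, 2.4×16×12×450) = 103.68 kN/bolt; interior L_c = 62 − 18 = 44, R_n = 207.36 kN/bolt. φR_n = 0.75 × (1×103.68 + 4×207.36) = 699.8 kN.
Block shear: shear path 1×[25+4×62] = 1×273 mm, A_gv = 3276, A_nv = 1×(273 − 4.5×20)×12 = 2196 mm²; tension to near edge: (30 − 0.5×20)×12 = 240 mm². R_n = min(0.6×450×2196, 0.6×345×3276) + 1.0×450×240 = min(592.92, 678.13) + 108 = 700.92 kN. φR_n = 0.75 × 700.92 = 525.7 kN.
Governing: min(353.6, 699.8, 525.7) = 353.6 kN → bolt shear.

353.6 kN (bolt shear governs)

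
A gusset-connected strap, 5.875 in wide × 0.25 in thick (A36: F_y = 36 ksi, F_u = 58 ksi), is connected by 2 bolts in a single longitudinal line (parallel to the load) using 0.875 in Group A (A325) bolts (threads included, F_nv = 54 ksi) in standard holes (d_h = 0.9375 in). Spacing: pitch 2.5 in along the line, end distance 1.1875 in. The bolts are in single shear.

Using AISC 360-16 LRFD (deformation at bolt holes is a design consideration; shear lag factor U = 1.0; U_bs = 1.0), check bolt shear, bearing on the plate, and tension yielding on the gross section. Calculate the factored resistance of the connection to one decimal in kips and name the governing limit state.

29.8 kips (bearing governs)

Bolt shear: A_b = π(0.875)²/4 = 0.60132 in². φR_n = 0.75 × 54 × 0.60132 × 2 × 1 = 48.7 kips.
Bearing (0.25 in plate, F_u = 58 ksi): end bolts L_c = 1.1875 − 0.9375/2 = 0.71875, R_n = min(1.2×0.71875×0.25×58, 2.4×0.875×0.25×58) = 12.506 kips/bolt; interior L_c = 2.5 − 0.9375 = 1.5625, R_n = 27.188 kips/bolt. φR_n = 0.75 × (1×12.506 + 1×27.188) = 29.8 kips.
Tension yield (gross): A_g = 5.875×0.25 = 1.4688 in². φR_n = 0.90 × 36 × 1.4688 = 47.6 kips.
Governing: min(48.7, 29.8, 47.6) = 29.8 kips → bearing.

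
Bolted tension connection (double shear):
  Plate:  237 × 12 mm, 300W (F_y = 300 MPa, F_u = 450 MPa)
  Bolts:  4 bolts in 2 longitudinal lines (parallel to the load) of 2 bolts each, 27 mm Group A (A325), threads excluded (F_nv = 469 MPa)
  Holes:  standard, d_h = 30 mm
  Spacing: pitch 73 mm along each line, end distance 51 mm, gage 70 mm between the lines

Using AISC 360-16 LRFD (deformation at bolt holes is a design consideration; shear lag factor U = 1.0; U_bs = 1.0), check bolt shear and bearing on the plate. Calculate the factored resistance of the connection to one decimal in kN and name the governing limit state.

767.9 kN (bearing governs)

Bolt shear: A_b = π(27)²/4 = 572.56 mm². φR_n = 0.75 × 469 × 572.56 × 4 × 2 = 1611.2 kN.
Bearing (12 mm plate, F_u = 450 MPa): end bolts L_c = 51 − 30/2 = 36, R_n = min(1.2×36×12×450, 2.4×27×12×450) = 233.28 kN/bolt; interior L_c = 73 − 30 = 43, R_n = 278.64 kN/bolt. φR_n = 0.75 × (2×233.28 + 2×278.64) = 767.9 kN.
Governing: min(1611.2, 767.9) = 767.9 kN → bearing.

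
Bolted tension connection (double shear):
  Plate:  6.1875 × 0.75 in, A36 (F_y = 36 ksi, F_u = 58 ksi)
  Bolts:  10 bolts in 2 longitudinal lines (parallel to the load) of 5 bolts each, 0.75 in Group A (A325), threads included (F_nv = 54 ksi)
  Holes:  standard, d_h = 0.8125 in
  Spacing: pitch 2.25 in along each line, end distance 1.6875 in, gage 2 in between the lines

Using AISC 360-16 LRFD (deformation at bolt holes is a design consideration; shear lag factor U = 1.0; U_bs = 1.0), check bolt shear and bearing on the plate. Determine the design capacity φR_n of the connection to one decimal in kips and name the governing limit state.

357.8 kips (bolt shear governs)

Bolt shear: A_b = π(0.75)²/4 = 0.44179 in². φR_n = 0.75 × 54 × 0.44179 × 10 × 2 = 357.8 kips.
Bearing (0.75 in plate, F_u = 58 ksi): end bolts L_c = 1.6875 − 0.8125/2 = 1.28125, R_n = min(1.2×1.28125×0.75×58, 2.4×0.75×0.75×58) = 66.881 kips/bolt; interior L_c = 2.25 − 0.8125 = 1.4375, R_n = 75.038 kips/bolt. φR_n = 0.75 × (2×66.881 + 8×75.038) = 550.5 kips.
Governing: min(357.8, 550.5) = 357.8 kips → bolt shear.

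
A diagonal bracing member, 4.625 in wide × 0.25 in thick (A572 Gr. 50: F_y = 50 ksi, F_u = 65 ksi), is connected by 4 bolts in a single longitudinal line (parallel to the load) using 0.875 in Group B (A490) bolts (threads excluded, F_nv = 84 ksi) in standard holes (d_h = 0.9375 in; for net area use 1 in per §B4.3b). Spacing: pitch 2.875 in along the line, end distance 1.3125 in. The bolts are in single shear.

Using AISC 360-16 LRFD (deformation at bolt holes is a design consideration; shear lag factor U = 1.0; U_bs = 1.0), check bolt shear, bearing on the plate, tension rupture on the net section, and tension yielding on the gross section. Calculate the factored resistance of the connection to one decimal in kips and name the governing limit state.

44.2 kips (net-section rupture governs)

Bolt shear: A_b = π(0.875)²/4 = 0.60132 in². φR_n = 0.75 × 84 × 0.60132 × 4 × 1 = 151.5 kips.
Bearing (0.25 in plate, F_u = 65 ksi): end bolts L_c = 1.3125 − 0.9375/2 = 0.84375, R_n = min(1.2×0.84375×0.25×65, 2.4×0.875×0.25×65) = 16.453 kips/bolt; interior L_c = 2.875 − 0.9375 = 1.9375, R_n = 34.125 kips/bolt. φR_n = 0.75 × (1×16.453 + 3×34.125) = 89.1 kips.
Tension rupture (net): A_n = (4.625 − 1×1)×0.25 = 0.90625 in² (U = 1.0, A_e = A_n). φR_n = 0.75 × 65 × 0.90625 = 44.2 kips.
Tension yield (gross): A_g = 4.625×0.25 = 1.1563 in². φR_n = 0.90 × 50 × 1.1563 = 52.0 kips.
Governing: min(151.5, 89.1, 44.2, 52.0) = 44.2 kips → net-section rupture.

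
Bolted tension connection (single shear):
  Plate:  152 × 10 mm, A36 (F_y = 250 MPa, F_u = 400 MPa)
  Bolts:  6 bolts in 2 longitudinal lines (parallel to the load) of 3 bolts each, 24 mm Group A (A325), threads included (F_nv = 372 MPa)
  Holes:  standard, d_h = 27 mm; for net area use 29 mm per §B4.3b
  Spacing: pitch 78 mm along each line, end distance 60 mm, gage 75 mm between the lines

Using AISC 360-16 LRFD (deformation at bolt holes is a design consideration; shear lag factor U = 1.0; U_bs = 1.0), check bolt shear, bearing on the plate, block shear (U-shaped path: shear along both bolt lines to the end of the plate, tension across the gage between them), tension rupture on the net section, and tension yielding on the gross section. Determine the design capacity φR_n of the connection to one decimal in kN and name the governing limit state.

Bolt shear: A_b = π(24)²/4 = 452.39 mm². φR_n = 0.75 × 372 × 452.39 × 6 × 1 = 757.3 kN.
Bearing (10 mm plate, F_u = 400 MPa): end bolts L_c = 60 − 27/2 = 46.5, R_n = min(1.2×46.5×10×400, 2.4×24×10×400) = 223.2 kN/bolt; interior L_c = 78 − 27 = 51, R_n = 230.4 kN/bolt. φR_n = 0.75 × (2×223.2 + 4×230.4) = 1026.0 kN.
Block shear: shear path 2×[60+2×78] = 2×216 mm, A_gv = 4320, A_nv = 2×(216 − 2.5×29)×10 = 2870 mm²; tension across gage: (75 − 1×29)×10 = 460 mm². R_n = min(0.6×400×2870, 0.6×250×4320) + 1.0×400×460 = min(688.8, 648) + 184 = 832 kN. φR_n = 0.75 × 832 = 624.0 kN.
Tension rupture (net): A_n = (152 − 2×29)×10 = 940 mm² (U = 1.0, A_e = A_n). φR_n = 0.75 × 400 × 940 = 282.0 kN.
Tension yield (gross): A_g = 152×10 = 1520 mm². φR_n = 0.90 × 250 × 1520 = 342.0 kN.
Governing: min(757.3, 1026.0, 624.0, 282.0, 342.0) = 282.0 kN → net-section rupture.

282.0 kN (net-section rupture governs)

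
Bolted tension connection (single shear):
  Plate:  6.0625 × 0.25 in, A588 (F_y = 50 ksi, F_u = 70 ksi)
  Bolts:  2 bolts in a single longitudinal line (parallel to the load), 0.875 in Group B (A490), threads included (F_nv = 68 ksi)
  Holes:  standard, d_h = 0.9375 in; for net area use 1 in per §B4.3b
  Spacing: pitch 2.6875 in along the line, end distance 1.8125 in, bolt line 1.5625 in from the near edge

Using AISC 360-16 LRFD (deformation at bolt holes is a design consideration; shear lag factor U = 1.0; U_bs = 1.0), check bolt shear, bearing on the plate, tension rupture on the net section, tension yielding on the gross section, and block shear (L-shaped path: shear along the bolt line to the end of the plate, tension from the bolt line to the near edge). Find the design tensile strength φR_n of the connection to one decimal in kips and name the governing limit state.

37.6 kips (block shear governs)

Bolt shear: A_b = π(0.875)²/4 = 0.60132 in². φR_n = 0.75 × 68 × 0.60132 × 2 × 1 = 61.3 kips.
Bearing (0.25 in plate, F_u = 70 ksi): end bolts L_c = 1.8125 − 0.9375/2 = 1.34375, R_n = min(1.2×1.34375×0.25×70, 2.4×0.875×0.25×70) = 28.219 kips/bolt; interior L_c = 2.6875 − 0.9375 = 1.75, R_n = 36.75 kips/bolt. φR_n = 0.75 × (1×28.219 + 1×36.75) = 48.7 kips.
Tension rupture (net): A_n = (6.0625 − 1×1)×0.25 = 1.2656 in² (U = 1.0, A_e = A_n). φR_n = 0.75 × 70 × 1.2656 = 66.4 kips.
Tension yield (gross): A_g = 6.0625×0.25 = 1.5156 in². φR_n = 0.90 × 50 × 1.5156 = 68.2 kips.
Block shear: shear path 1×[1.8125+1×2.6875] = 1×4.5 in, A_gv = 1.125, A_nv = 1×(4.5 − 1.5×1)×0.25 = 0.75 in²; tension to near edge: (1.5625 − 0.5×1)×0.25 = 0.26563 in². R_n = min(0.6×70×0.75, 0.6×50×1.125) + 1.0×70×0.26563 = min(31.5, 33.75) + 18.594 = 50.094 kips. φR_n = 0.75 × 50.094 = 37.6 kips.
Governing: min(61.3, 48.7, 66.4, 68.2, 37.6) = 37.6 kips → block shear.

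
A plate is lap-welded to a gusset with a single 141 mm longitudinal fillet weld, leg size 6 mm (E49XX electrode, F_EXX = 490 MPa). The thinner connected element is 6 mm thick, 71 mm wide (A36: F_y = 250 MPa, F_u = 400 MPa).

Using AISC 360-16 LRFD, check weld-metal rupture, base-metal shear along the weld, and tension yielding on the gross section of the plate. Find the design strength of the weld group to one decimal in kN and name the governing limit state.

95.9 kN (gross-section yield governs)

Weld metal: throat = 0.707×6 = 4.242 mm, L = 141 mm. φR_n = 0.75 × 0.6 × 490 × 4.242 × 141 = 131.9 kN.
Base metal shear (6 mm plate): yield φR_n = 1.0×0.6×250×6×141 = 126.9 kN; rupture φR_n = 0.75×0.6×400×6×141 = 152.3 kN; take 126.9 kN (yield).
Tension yield (gross): A_g = 71×6 = 426 mm². φR_n = 0.90 × 250 × 426 = 95.9 kN.
Governing: min(131.9, 126.9, 95.9) = 95.9 kN → gross-section yield.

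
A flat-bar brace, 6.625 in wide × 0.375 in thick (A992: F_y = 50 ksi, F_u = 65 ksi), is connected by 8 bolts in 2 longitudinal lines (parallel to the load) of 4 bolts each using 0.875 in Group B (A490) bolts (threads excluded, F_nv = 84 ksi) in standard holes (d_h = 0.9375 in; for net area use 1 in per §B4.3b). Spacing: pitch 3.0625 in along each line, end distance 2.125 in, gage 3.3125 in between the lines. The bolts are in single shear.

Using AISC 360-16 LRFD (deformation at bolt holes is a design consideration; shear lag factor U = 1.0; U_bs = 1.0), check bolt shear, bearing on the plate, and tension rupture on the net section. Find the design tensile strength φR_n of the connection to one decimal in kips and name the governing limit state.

Bolt shear: A_b = π(0.875)²/4 = 0.60132 in². φR_n = 0.75 × 84 × 0.60132 × 8 × 1 = 303.1 kips.
Bearing (0.375 in plate, F_u = 65 ksi): end bolts L_c = 2.125 − 0.9375/2 = 1.65625, R_n = min(1.2×1.65625×0.375×65, 2.4×0.875×0.375×65) = 48.445 kips/bolt; interior L_c = 3.0625 − 0.9375 = 2.125, R_n = 51.188 kips/bolt. φR_n = 0.75 × (2×48.445 + 6×51.188) = 303.0 kips.
Tension rupture (net): A_n = (6.625 − 2×1)×0.375 = 1.7344 in² (U = 1.0, A_e = A_n). φR_n = 0.75 × 65 × 1.7344 = 84.6 kips.
Governing: min(303.1, 303.0, 84.6) = 84.6 kips → net-section rupture.

84.6 kips (net-section rupture governs)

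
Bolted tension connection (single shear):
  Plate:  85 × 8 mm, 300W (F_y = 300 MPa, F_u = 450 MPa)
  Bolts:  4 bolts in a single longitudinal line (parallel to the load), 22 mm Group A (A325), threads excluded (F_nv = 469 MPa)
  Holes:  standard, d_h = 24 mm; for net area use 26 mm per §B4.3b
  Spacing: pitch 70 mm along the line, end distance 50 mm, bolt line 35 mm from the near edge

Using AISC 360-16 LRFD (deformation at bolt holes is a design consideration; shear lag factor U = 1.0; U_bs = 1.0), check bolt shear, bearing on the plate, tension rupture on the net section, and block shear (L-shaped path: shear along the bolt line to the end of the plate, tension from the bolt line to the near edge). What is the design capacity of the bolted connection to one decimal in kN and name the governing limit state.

Bolt shear: A_b = π(22)²/4 = 380.13 mm². φR_n = 0.75 × 469 × 380.13 × 4 × 1 = 534.8 kN.
Bearing (8 mm plate, F_u = 450 MPa): end bolts L_c = 50 − 24/2 = 38, R_n = min(1.2×38×8×450, 2.4×22×8×450) = 164.16 kN/bolt; interior L_c = 70 − 24 = 46, R_n = 190.08 kN/bolt. φR_n = 0.75 × (1×164.16 + 3×190.08) = 550.8 kN.
Tension rupture (net): A_n = (85 − 1×26)×8 = 472 mm² (U = 1.0, A_e = A_n). φR_n = 0.75 × 450 × 472 = 159.3 kN.
Block shear: shear path 1×[50+3×70] = 1×260 mm, A_gv = 2080, A_nv = 1×(260 − 3.5×26)×8 = 1352 mm²; tension to near edge: (35 − 0.5×26)×8 = 176 mm². R_n = min(0.6×450×1352, 0.6×300×2080) + 1.0×450×176 = min(365.04, 374.4) + 79.2 = 444.24 kN. φR_n = 0.75 × 444.24 = 333.2 kN.
Governing: min(534.8, 550.8, 159.3, 333.2) = 159.3 kN → net-section rupture.

159.3 kN (net-section rupture governs)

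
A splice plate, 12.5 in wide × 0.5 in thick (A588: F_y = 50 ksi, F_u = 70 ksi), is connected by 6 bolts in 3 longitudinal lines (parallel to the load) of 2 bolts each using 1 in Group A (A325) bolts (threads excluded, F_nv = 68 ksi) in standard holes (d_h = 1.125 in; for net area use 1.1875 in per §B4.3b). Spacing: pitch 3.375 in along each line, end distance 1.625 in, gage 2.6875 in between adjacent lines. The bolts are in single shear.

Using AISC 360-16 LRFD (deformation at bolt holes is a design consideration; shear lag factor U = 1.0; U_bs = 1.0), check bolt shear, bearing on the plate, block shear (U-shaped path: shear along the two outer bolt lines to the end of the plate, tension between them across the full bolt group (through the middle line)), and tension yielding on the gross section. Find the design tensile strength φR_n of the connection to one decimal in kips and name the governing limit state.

Bolt shear: A_b = π(1)²/4 = 0.7854 in². φR_n = 0.75 × 68 × 0.7854 × 6 × 1 = 240.3 kips.
Bearing (0.5 in plate, F_u = 70 ksi): end bolts L_c = 1.625 − 1.125/2 = 1.0625, R_n = min(1.2×1.0625×0.5×70, 2.4×1×0.5×70) = 44.625 kips/bolt; interior L_c = 3.375 − 1.125 = 2.25, R_n = 84 kips/bolt. φR_n = 0.75 × (3×44.625 + 3×84) = 289.4 kips.
Block shear: shear path 2×[1.625+1×3.375] = 2×5 in, A_gv = 5, A_nv = 2×(5 − 1.5×1.1875)×0.5 = 3.2188 in²; tension across gage: (5.375 − 2×1.1875)×0.5 = 1.5 in². R_n = min(0.6×70×3.2188, 0.6×50×5) + 1.0×70×1.5 = min(135.19, 150) + 105 = 240.19 kips. φR_n = 0.75 × 240.19 = 180.1 kips.
Tension yield (gross): A_g = 12.5×0.5 = 6.25 in². φR_n = 0.90 × 50 × 6.25 = 281.3 kips.
Governing: min(240.3, 289.4, 180.1, 281.3) = 180.1 kips → block shear.

180.1 kips (block shear governs)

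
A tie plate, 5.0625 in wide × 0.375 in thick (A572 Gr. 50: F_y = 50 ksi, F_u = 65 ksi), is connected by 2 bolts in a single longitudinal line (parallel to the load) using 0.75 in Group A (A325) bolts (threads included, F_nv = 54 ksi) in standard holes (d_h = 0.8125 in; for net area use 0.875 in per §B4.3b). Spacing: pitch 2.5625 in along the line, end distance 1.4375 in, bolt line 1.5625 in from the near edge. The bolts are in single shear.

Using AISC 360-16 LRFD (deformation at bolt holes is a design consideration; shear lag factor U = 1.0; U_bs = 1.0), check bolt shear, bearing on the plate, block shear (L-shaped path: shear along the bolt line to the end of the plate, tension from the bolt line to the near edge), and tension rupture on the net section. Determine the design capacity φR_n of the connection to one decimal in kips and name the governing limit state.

Bolt shear: A_b = π(0.75)²/4 = 0.44179 in². φR_n = 0.75 × 54 × 0.44179 × 2 × 1 = 35.8 kips.
Bearing (0.375 in plate, F_u = 65 ksi): end bolts L_c = 1.4375 − 0.8125/2 = 1.03125, R_n = min(1.2×1.03125×0.375×65, 2.4×0.75×0.375×65) = 30.164 kips/bolt; interior L_c = 2.5625 − 0.8125 = 1.75, R_n = 43.875 kips/bolt. φR_n = 0.75 × (1×30.164 + 1×43.875) = 55.5 kips.
Block shear: shear path 1×[1.4375+1×2.5625] = 1×4 in, A_gv = 1.5, A_nv = 1×(4 − 1.5×0.875)×0.375 = 1.0078 in²; tension to near edge: (1.5625 − 0.5×0.875)×0.375 = 0.42188 in². R_n = min(0.6×65×1.0078, 0.6×50×1.5) + 1.0×65×0.42188 = min(39.304, 45) + 27.422 = 66.726 kips. φR_n = 0.75 × 66.726 = 50.0 kips.
Tension rupture (net): A_n = (5.0625 − 1×0.875)×0.375 = 1.5703 in² (U = 1.0, A_e = A_n). φR_n = 0.75 × 65 × 1.5703 = 76.6 kips.
Governing: min(35.8, 55.5, 50.0, 76.6) = 35.8 kips → bolt shear.

35.8 kips (bolt shear governs)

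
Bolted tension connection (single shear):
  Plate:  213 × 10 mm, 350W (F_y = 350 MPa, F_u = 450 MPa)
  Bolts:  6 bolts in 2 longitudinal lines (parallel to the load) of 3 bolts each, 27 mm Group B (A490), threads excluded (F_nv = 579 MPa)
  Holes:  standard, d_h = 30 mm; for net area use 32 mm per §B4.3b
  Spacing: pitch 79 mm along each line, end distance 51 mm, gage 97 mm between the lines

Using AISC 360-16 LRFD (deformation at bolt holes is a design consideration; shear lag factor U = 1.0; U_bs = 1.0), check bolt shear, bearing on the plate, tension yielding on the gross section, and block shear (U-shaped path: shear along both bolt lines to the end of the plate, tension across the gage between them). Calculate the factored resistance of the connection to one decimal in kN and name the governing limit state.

Bolt shear: A_b = π(27)²/4 = 572.56 mm². φR_n = 0.75 × 579 × 572.56 × 6 × 1 = 1491.8 kN.
Bearing (10 mm plate, F_u = 450 MPa): end bolts L_c = 51 − 30/2 = 36, R_n = min(1.2×36×10×450, 2.4×27×10×450) = 194.4 kN/bolt; interior L_c = 79 − 30 = 49, R_n = 264.6 kN/bolt. φR_n = 0.75 × (2×194.4 + 4×264.6) = 1085.4 kN.
Tension yield (gross): A_g = 213×10 = 2130 mm². φR_n = 0.90 × 350 × 2130 = 671.0 kN.
Block shear: shear path 2×[51+2×79] = 2×209 mm, A_gv = 4180, A_nv = 2×(209 − 2.5×32)×10 = 2580 mm²; tension across gage: (97 − 1×32)×10 = 650 mm². R_n = min(0.6×450×2580, 0.6×350×4180) + 1.0×450×650 = min(696.6, 877.8) + 292.5 = 989.1 kN. φR_n = 0.75 × 989.1 = 741.8 kN.
Governing: min(1491.8, 1085.4, 671.0, 741.8) = 671.0 kN → gross-section yield.

671.0 kN (gross-section yield governs)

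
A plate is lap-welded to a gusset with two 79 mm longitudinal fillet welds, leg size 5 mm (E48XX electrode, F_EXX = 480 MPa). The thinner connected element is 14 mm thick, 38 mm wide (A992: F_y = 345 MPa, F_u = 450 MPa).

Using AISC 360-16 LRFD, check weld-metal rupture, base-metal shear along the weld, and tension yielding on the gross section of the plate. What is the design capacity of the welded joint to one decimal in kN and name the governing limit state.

120.6 kN (weld metal governs)

Weld metal: throat = 0.707×5 = 3.535 mm, L = 2×79 = 158 mm. φR_n = 0.75 × 0.6 × 480 × 3.535 × 158 = 120.6 kN.
Base metal shear (14 mm plate): yield φR_n = 1.0×0.6×345×14×158 = 457.9 kN; rupture φR_n = 0.75×0.6×450×14×158 = 447.9 kN; take 447.9 kN (rupture).
Tension yield (gross): A_g = 38×14 = 532 mm². φR_n = 0.90 × 345 × 532 = 165.2 kN.
Governing: min(120.6, 447.9, 165.2) = 120.6 kN → weld metal.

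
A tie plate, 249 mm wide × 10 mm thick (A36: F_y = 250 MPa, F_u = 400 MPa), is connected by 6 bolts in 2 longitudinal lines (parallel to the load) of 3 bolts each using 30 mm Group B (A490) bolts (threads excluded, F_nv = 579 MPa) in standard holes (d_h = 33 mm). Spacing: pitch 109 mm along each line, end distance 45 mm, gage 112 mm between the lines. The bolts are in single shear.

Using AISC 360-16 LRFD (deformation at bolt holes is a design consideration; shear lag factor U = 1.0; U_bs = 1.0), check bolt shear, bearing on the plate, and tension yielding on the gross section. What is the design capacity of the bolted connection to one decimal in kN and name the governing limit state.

560.3 kN (gross-section yield governs)

Bolt shear: A_b = π(30)²/4 = 706.86 mm². φR_n = 0.75 × 579 × 706.86 × 6 × 1 = 1841.7 kN.
Bearing (10 mm plate, F_u = 400 MPa): end bolts L_c = 45 − 33/2 = 28.5, R_n = min(1.2×28.5×10×400, 2.4×30×10×400) = 136.8 kN/bolt; interior L_c = 109 − 33 = 76, R_n = 288 kN/bolt. φR_n = 0.75 × (2×136.8 + 4×288) = 1069.2 kN.
Tension yield (gross): A_g = 249×10 = 2490 mm². φR_n = 0.90 × 250 × 2490 = 560.3 kN.
Governing: min(1841.7, 1069.2, 560.3) = 560.3 kN → gross-section yield.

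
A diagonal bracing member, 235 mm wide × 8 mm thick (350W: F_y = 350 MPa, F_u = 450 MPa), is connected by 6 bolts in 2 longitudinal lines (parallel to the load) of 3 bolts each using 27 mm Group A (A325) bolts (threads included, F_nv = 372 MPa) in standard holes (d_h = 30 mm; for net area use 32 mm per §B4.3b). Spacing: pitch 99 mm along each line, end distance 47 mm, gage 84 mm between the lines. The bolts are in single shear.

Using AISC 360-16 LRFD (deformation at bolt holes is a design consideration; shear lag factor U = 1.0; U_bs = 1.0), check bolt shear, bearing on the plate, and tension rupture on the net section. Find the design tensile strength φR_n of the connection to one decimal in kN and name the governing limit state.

Bolt shear: A_b = π(27)²/4 = 572.56 mm². φR_n = 0.75 × 372 × 572.56 × 6 × 1 = 958.5 kN.
Bearing (8 mm plate, F_u = 450 MPa): end bolts L_c = 47 − 30/2 = 32, R_n = min(1.2×32×8×450, 2.4×27×8×450) = 138.24 kN/bolt; interior L_c = 99 − 30 = 69, R_n = 233.28 kN/bolt. φR_n = 0.75 × (2×138.24 + 4×233.28) = 907.2 kN.
Tension rupture (net): A_n = (235 − 2×32)×8 = 1368 mm² (U = 1.0, A_e = A_n). φR_n = 0.75 × 450 × 1368 = 461.7 kN.
Governing: min(958.5, 907.2, 461.7) = 461.7 kN → net-section rupture.

461.7 kN (net-section rupture governs)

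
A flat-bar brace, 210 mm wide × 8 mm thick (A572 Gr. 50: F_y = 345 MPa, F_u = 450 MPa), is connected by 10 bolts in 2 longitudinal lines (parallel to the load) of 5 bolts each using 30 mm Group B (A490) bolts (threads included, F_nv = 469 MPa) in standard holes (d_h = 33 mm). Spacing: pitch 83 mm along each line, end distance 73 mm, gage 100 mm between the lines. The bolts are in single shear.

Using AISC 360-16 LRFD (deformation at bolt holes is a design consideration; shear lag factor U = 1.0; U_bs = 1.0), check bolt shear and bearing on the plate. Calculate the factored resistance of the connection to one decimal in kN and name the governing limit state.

1662.1 kN (bearing governs)

Bolt shear: A_b = π(30)²/4 = 706.86 mm². φR_n = 0.75 × 469 × 706.86 × 10 × 1 = 2486.4 kN.
Bearing (8 mm plate, F_u = 450 MPa): end bolts L_c = 73 − 33/2 = 56.5, R_n = min(1.2×56.5×8×450, 2.4×30×8×450) = 244.08 kN/bolt; interior L_c = 83 − 33 = 50, R_n = 216 kN/bolt. φR_n = 0.75 × (2×244.08 + 8×216) = 1662.1 kN.
Governing: min(2486.4, 1662.1) = 1662.1 kN → bearing.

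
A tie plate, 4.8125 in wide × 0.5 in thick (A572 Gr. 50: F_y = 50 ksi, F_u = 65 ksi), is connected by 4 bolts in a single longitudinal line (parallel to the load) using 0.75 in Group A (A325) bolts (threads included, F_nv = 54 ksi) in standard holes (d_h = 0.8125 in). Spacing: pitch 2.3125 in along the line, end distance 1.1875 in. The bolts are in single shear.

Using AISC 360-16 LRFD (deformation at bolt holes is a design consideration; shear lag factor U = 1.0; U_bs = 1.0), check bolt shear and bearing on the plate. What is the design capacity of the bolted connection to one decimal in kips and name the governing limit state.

71.6 kips (bolt shear governs)

Bolt shear: A_b = π(0.75)²/4 = 0.44179 in². φR_n = 0.75 × 54 × 0.44179 × 4 × 1 = 71.6 kips.
Bearing (0.5 in plate, F_u = 65 ksi): end bolts L_c = 1.1875 − 0.8125/2 = 0.78125, R_n = min(1.2×0.78125×0.5×65, 2.4×0.75×0.5×65) = 30.469 kips/bolt; interior L_c = 2.3125 − 0.8125 = 1.5, R_n = 58.5 kips/bolt. φR_n = 0.75 × (1×30.469 + 3×58.5) = 154.5 kips.
Governing: min(71.6, 154.5) = 71.6 kips → bolt shear.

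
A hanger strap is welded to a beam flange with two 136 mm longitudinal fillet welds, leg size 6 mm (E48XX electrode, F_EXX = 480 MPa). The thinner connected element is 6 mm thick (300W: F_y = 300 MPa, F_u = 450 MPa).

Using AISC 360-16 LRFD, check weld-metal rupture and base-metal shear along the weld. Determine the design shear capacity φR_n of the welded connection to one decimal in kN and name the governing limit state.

Weld metal: throat = 0.707×6 = 4.242 mm, L = 2×136 = 272 mm. φR_n = 0.75 × 0.6 × 480 × 4.242 × 272 = 249.2 kN.
Base metal shear (6 mm plate): yield φR_n = 1.0×0.6×300×6×272 = 293.8 kN; rupture φR_n = 0.75×0.6×450×6×272 = 330.5 kN; take 293.8 kN (yield).
Governing: min(249.2, 293.8) = 249.2 kN → weld metal.

249.2 kN (weld metal governs)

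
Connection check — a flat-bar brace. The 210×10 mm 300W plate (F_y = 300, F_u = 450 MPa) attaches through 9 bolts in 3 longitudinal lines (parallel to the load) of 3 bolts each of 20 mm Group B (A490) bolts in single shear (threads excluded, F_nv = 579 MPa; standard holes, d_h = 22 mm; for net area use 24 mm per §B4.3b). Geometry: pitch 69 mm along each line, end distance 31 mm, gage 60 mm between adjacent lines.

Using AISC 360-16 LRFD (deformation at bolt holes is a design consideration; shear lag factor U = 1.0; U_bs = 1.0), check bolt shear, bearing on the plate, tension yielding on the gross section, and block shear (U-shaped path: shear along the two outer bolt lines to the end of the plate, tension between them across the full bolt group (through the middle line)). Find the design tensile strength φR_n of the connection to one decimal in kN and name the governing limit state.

567.0 kN (gross-section yield governs)

Bolt shear: A_b = π(20)²/4 = 314.16 mm². φR_n = 0.75 × 579 × 314.16 × 9 × 1 = 1227.8 kN.
Bearing (10 mm plate, F_u = 450 MPa): end bolts L_c = 31 − 22/2 = 20, R_n = min(1.2×20×10×450, 2.4×20×10×450) = 108 kN/bolt; interior L_c = 69 − 22 = 47, R_n = 216 kN/bolt. φR_n = 0.75 × (3×108 + 6×216) = 1215.0 kN.
Tension yield (gross): A_g = 210×10 = 2100 mm². φR_n = 0.90 × 300 × 2100 = 567.0 kN.
Block shear: shear path 2×[31+2×69] = 2×169 mm, A_gv = 3380, A_nv = 2×(169 − 2.5×24)×10 = 2180 mm²; tension across gage: (120 − 2×24)×10 = 720 mm². R_n = min(0.6×450×2180, 0.6×300×3380) + 1.0×450×720 = min(588.6, 608.4) + 324 = 912.6 kN. φR_n = 0.75 × 912.6 = 684.5 kN.
Governing: min(1227.8, 1215.0, 567.0, 684.5) = 567.0 kN → gross-section yield.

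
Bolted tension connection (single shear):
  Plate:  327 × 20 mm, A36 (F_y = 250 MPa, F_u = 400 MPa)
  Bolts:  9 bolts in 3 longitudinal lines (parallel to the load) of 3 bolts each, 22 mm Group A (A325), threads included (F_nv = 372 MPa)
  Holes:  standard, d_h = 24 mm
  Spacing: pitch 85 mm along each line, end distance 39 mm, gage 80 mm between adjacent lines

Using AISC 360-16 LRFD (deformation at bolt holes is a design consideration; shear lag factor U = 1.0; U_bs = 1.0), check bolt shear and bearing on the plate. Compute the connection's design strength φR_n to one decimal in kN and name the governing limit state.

954.5 kN (bolt shear governs)

Bolt shear: A_b = π(22)²/4 = 380.13 mm². φR_n = 0.75 × 372 × 380.13 × 9 × 1 = 954.5 kN.
Bearing (20 mm plate, F_u = 400 MPa): end bolts L_c = 39 − 24/2 = 27, R_n = min(1.2×27×20×400, 2.4×22×20×400) = 259.2 kN/bolt; interior L_c = 85 − 24 = 61, R_n = 422.4 kN/bolt. φR_n = 0.75 × (3×259.2 + 6×422.4) = 2484.0 kN.
Governing: min(954.5, 2484.0) = 954.5 kN → bolt shear.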